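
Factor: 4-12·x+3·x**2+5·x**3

(5·x-2)·(x+2)·(x-1)

Trying the rational-root candidates, x = -2 is a root, so (x+2) is a factor; dividing leaves 5·x**2-7·x+2.
The remaining quadratic factors as (5·x-2)(x-1).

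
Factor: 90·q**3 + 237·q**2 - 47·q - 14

(3·q - 1)·(5·q + 14)·(6·q + 1)

Trying the rational-root candidates, q = -1/6 is a root, so (6·q + 1) is a factor; dividing leaves 15·q**2 + 37·q - 14.
The remaining quadratic factors as (5·q + 14)(3·q - 1).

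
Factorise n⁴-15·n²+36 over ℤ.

Substitute u = n² to get a quadratic in u, then factor.
n²-12 is irreducible over ℤ (12 is not a perfect square).
n²-3 is irreducible over ℤ (3 is not a perfect square).

(n²-12)·(n²-3)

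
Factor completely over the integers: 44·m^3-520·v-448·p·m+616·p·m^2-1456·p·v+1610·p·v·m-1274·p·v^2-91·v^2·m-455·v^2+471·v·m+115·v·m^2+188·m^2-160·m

-(7·v-11·m+8)·(13·v+4·m)·(14·p+m+5)

Group: 13·v·(-98·p·v+154·p·m-112·p-7·v·m-35·v+11·m^2+47·m-40) + 4·m·(-98·p·v+154·p·m-112·p-7·v·m-35·v+11·m^2+47·m-40); both groups contain (-98·p·v+154·p·m-112·p-7·v·m-35·v+11·m^2+47·m-40), so (13·v+4·m) is a factor with cofactor -98·p·v+154·p·m-112·p-7·v·m-35·v+11·m^2+47·m-40.
The cofactor groups again: -98·p·v+154·p·m-112·p-7·v·m-35·v+11·m^2+47·m-40 = -14·p·(7·v-11·m+8) + (-m-5)·(7·v-11·m+8); both groups contain (7·v-11·m+8), giving -(14·p+m+5)·(7·v-11·m+8).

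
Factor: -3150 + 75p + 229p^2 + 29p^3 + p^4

By the rational root theorem, p = -10 is a root, giving the factor (p + 10) and quotient p^3 + 19p^2 + 39p - 315.
Continuing, p = 3 is a root, so (p - 3) divides it; the quotient is p^2 + 22p + 105.
The remaining quadratic factors as (p + 15)(p + 7).

(p + 10)(p + 15)(p + 7)(p - 3)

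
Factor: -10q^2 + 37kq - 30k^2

Group: -5k(6k - 5q) + 2q(6k - 5q); both groups contain (6k - 5q).

-(5k - 2q)(6k - 5q)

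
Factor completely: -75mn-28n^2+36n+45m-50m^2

-(10m+7n-9)(5m+4n)

Group: -10m(5m+4n) + (-7n+9)(5m+4n); both groups contain (5m+4n).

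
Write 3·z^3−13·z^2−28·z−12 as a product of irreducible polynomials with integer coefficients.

(3·z+2)·(z+1)·(z−6)

By the rational root theorem, z = −1 is a root, giving the factor (z+1) and quotient 3·z^2−16·z−12.
The remaining quadratic factors as (z−6)(3·z+2).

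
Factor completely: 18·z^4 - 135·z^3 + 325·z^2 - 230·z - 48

(3·z - 8)·(6·z + 1)·(z - 2)·(z - 3)

Among the possible rational roots, z = 8/3 is a root, giving the factor (3·z - 8) and quotient 6·z^3 - 29·z^2 + 31·z + 6.
Continuing, z = 2 is a root, giving the factor (z - 2) and quotient 6·z^2 - 17·z - 3.
The remaining quadratic factors as (6·z + 1)(z - 3).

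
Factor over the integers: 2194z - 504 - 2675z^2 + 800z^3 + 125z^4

Testing divisors of the constant over divisors of the leading coefficient, z = 2/5 is a root, giving the factor (5z - 2) and quotient 25z^3 + 170z^2 - 467z + 252.
Next, z = 7/5 is a root, so (5z - 7) is a factor; dividing leaves 5z^2 + 41z - 36.
The remaining quadratic factors as (5z - 4)(z + 9).

(5z - 2)(5z - 4)(5z - 7)(z + 9)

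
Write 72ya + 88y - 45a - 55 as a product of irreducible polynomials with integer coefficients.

Group as (72ya + 88y) + (-45a - 55) = 8y(9a + 11) - 5(9a + 11).
Both groups share the factor (9a + 11).

(8y - 5)(9a + 11)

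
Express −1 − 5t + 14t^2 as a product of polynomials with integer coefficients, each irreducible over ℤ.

(2t − 1)(7t + 1)

Need a pair with product 14·(−1) = −14 and sum −5: that's −7 and 2.
Split the middle term: 14t^2 − 7t + 2t − 1 = 7t(2t − 1) + (2t − 1).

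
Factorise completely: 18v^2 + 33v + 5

Need a pair with product 18·5 = 90 and sum 33: that's 3 and 30.
Split the middle term: 18v^2 + 3v + 30v + 5 = 3v(6v + 1) + 5(6v + 1).

(3v + 5)(6v + 1)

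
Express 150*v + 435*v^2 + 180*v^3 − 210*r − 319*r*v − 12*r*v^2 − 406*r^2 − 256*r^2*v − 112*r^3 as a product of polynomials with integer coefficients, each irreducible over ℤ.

−(2*r + 3*v + 6)*(7*r − 5*v)*(8*r + 12*v + 5)

Group: 2*r*(−56*r^2 − 44*r*v − 35*r + 60*v^2 + 25*v) + (3*v + 6)*(−56*r^2 − 44*r*v − 35*r + 60*v^2 + 25*v); both groups contain (−56*r^2 − 44*r*v − 35*r + 60*v^2 + 25*v), so (2*r + 3*v + 6) is a factor with cofactor −56*r^2 − 44*r*v − 35*r + 60*v^2 + 25*v.
The cofactor groups again: −56*r^2 − 44*r*v − 35*r + 60*v^2 + 25*v = −7*r*(8*r + 12*v + 5) + 5*v*(8*r + 12*v + 5); both groups contain (8*r + 12*v + 5), giving −(7*r − 5*v)*(8*r + 12*v + 5).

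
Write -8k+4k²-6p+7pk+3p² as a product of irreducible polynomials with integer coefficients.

(3p+4k)(p+k-2)

Group: 3p(p+k-2) + 4k(p+k-2); both groups contain (p+k-2).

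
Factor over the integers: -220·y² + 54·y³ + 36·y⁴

2·y²·(3·y + 10)·(6·y - 11)

Pull out the common factor 2·y², then factor the remaining trinomial.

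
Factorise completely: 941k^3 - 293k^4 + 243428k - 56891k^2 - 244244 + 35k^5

(5k - 14)(7k - 11)(k - 13)(k^2 + 9k + 122)

Testing divisors of the constant over divisors of the leading coefficient, k = 13 is a root, so (k - 13) is a factor; dividing leaves 35k^4 + 162k^3 + 3047k^2 - 17280k + 18788.
Next, k = 11/7 is a root, so (7k - 11) divides it; the quotient is 5k^3 + 31k^2 + 484k - 1708.
Continuing, k = 14/5 is a root, giving the factor (5k - 14) and quotient k^2 + 9k + 122.
The quadratic k^2 + 9k + 122 has discriminant -407 < 0 and is irreducible over ℤ.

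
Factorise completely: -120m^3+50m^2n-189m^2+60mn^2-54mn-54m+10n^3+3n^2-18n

-(3m+n)(5m-5n+6)(8m+2n+3)

Group: 3m(-40m^2+30mn-63m+10n^2+3n-18) + n(-40m^2+30mn-63m+10n^2+3n-18); both groups contain (-40m^2+30mn-63m+10n^2+3n-18), so (3m+n) is a factor with cofactor -40m^2+30mn-63m+10n^2+3n-18.
The cofactor groups again: -40m^2+30mn-63m+10n^2+3n-18 = -5m(8m+2n+3) + (5n-6)(8m+2n+3); both groups contain (8m+2n+3), giving -(5m-5n+6)(8m+2n+3).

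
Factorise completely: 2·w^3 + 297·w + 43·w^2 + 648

(2·w + 9)·(w + 8)·(w + 9)

By the rational root theorem, w = -8 is a root, giving the factor (w + 8) and quotient 2·w^2 + 27·w + 81.
The remaining quadratic factors as (w + 9)(2·w + 9).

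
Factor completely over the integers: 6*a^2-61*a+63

Need a pair with product 6·63 = 378 and sum -61: that's -7 and -54.
Split the middle term: 6*a^2-7*a - 54*a+63 = a*(6*a-7) - 9*(6*a-7).

(6*a-7)*(a-9)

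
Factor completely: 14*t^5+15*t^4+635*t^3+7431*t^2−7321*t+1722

Testing divisors of the constant over divisors of the leading coefficient, t = −7 is a root, giving the factor (t+7) and quotient 14*t^4−83*t^3+1216*t^2−1081*t+246.
Then t = 1/2 is a root, so (2*t−1) divides it; the quotient is 7*t^3−38*t^2+589*t−246.
Then t = 3/7 is a root, so (7*t−3) is a factor; dividing leaves t^2−5*t+82.
The quadratic t^2−5*t+82 has discriminant −303 < 0 and is irreducible over ℤ.

(2*t−1)*(7*t−3)*(t+7)*(t^2−5*t+82)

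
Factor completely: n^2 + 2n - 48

(n + 8)(n - 6)

Two integers with product -48 and sum 2 are 8 and -6.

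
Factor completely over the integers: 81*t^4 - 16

(3*t + 2)*(3*t - 2)*(9*t^2 + 4)

Write as (9*t^2)² − (4)², then factor 9*t^2 - 4 once more.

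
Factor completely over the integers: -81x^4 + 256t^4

(4t)⁴ − (3x)⁴ = ((4t)² − (3x)²)((4t)² + (3x)²); the first factor splits again, the second (16t^2 + 9x^2) is irreducible.

(4t + 3x)(4t - 3x)(16t^2 + 9x^2)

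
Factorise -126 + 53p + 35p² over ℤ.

(5p + 14)(7p - 9)

Need a pair with product 35·(-126) = -4410 and sum 53: that's 98 and -45.
Split the middle term: 35p² + 98p - 45p - 126 = 7p(5p + 14) - 9(5p + 14).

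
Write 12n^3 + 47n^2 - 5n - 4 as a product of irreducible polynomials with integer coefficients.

(3n - 1)(4n + 1)(n + 4)

By the rational root theorem, n = 1/3 is a root, so (3n - 1) is a factor; dividing leaves 4n^2 + 17n + 4.
The remaining quadratic factors as (n + 4)(4n + 1).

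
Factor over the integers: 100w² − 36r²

4(5w − 3r)(5w + 3r)

Every term has a factor of 4. Then 25w² − 9r² = (5w)² − (3r)².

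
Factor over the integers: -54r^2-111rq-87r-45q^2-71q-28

Group: -9r(6r+9q+7) + (-5q-4)(6r+9q+7); both groups contain (6r+9q+7).

-(9r+5q+4)(6r+9q+7)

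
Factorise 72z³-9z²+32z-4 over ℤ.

(8z-1)(9z²+4)

Group as (72z³+32z) + (-9z²-4) = 8z(9z²+4) - (9z²+4).
Both groups share the factor (9z²+4).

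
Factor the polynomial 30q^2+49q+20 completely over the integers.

(5q+4)(6q+5)

Need a pair with product 30·20 = 600 and sum 49: that's 25 and 24.
Split the middle term: 30q^2+25q + 24q+20 = 5q(6q+5) + 4(6q+5).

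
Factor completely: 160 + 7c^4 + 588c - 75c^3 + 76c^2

By the rational root theorem, c = 5 is a root, so (c - 5) is a factor; dividing leaves 7c^3 - 40c^2 - 124c - 32.
Continuing, c = -2 is a root, giving the factor (c + 2) and quotient 7c^2 - 54c - 16.
The remaining quadratic factors as (7c + 2)(c - 8).

(7c + 2)(c + 2)(c - 5)(c - 8)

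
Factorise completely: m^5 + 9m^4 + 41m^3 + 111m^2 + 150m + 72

Trying the rational-root candidates, m = -2 is a root, so (m + 2) divides it; the quotient is m^4 + 7m^3 + 27m^2 + 57m + 36.
Then m = -3 is a root, so (m + 3) divides it; the quotient is m^3 + 4m^2 + 15m + 12.
Then m = -1 is a root, so (m + 1) divides it; the quotient is m^2 + 3m + 12.
The quadratic m^2 + 3m + 12 has discriminant -39 < 0 and is irreducible over ℤ.

(m + 1)(m + 2)(m + 3)(m^2 + 3m + 12)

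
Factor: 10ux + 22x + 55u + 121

Group as (10ux + 55u) + (22x + 121) = 5u(2x + 11) + 11(2x + 11).
Both groups share the factor (2x + 11).

(2x + 11)(5u + 11)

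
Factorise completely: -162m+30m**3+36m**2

Pull out the common factor 6m, then factor the remaining trinomial.

6m(5m-9)(m+3)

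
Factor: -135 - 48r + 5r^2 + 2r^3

(2r + 9)(r + 3)(r - 5)

Testing divisors of the constant over divisors of the leading coefficient, r = -9/2 is a root, so (2r + 9) divides it; the quotient is r^2 - 2r - 15.
The remaining quadratic factors as (r + 3)(r - 5).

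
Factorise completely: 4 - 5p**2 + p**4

(p + 1)(p + 2)(p - 1)(p - 2)

Substitute u = p**2 to get a quadratic in u, then factor.
p**2 - 1 is a difference of squares.
p**2 - 4 is a difference of squares.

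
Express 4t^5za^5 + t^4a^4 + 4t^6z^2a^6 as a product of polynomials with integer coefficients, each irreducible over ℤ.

a^4t^4(2tza + 1)^2

Factor out t^4a^4 first: what remains is 4t^2z^2a^2 + 4tza + 1.
Recognize a perfect-square trinomial with the parts 1 and 2tza.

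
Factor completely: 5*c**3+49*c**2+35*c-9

(5*c-1)*(c+1)*(c+9)

Testing divisors of the constant over divisors of the leading coefficient, c = -9 is a root, so (c+9) is a factor; dividing leaves 5*c**2+4*c-1.
The remaining quadratic factors as (c+1)(5*c-1).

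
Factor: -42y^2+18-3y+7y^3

Group as (7y^3-3y) + (-42y^2+18) = y(7y^2-3) - 6(7y^2-3).
Both groups share the factor (7y^2-3).

(y-6)(7y^2-3)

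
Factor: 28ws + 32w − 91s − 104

(4w − 13)(7s + 8)

Group as (28ws + 32w) + (−91s − 104) = 4w(7s + 8) − 13(7s + 8).
Both groups share the factor (7s + 8).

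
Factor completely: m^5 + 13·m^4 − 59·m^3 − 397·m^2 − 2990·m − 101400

By the rational root theorem, m = 10 is a root, so (m − 10) is a factor; dividing leaves m^4 + 23·m^3 + 171·m^2 + 1313·m + 10140.
Then m = −13 is a root, so (m + 13) is a factor; dividing leaves m^3 + 10·m^2 + 41·m + 780.
Continuing, m = −12 is a root, so (m + 12) is a factor; dividing leaves m^2 − 2·m + 65.
The quadratic m^2 − 2·m + 65 has discriminant −256 < 0 and is irreducible over ℤ.

(m + 12)·(m + 13)·(m − 10)·(m^2 − 2·m + 65)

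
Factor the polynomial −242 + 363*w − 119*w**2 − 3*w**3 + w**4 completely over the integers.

By the rational root theorem, w = 1 is a root, so (w − 1) is a factor; dividing leaves w**3 − 2*w**2 − 121*w + 242.
Next, w = −11 is a root, giving the factor (w + 11) and quotient w**2 − 13*w + 22.
The remaining quadratic factors as (w − 11)(w − 2).

(w + 11)*(w − 1)*(w − 11)*(w − 2)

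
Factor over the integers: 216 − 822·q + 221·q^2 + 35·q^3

(5·q − 12)·(7·q − 2)·(q + 9)

By the rational root theorem, q = 12/5 is a root, so (5·q − 12) is a factor; dividing leaves 7·q^2 + 61·q − 18.
The remaining quadratic factors as (q + 9)(7·q − 2).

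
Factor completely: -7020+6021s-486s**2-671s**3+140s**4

(4s-13)(5s-12)(7s-15)(s+3)

By the rational root theorem, s = 15/7 is a root, so (7s-15) divides it; the quotient is 20s**3-53s**2-183s+468.
Continuing, s = 12/5 is a root, giving the factor (5s-12) and quotient 4s**2-s-39.
The remaining quadratic factors as (s+3)(4s-13).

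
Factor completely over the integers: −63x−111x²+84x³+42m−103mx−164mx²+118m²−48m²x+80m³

Group: 5m(16m²−32mx+14m+12x²−21x) + (7x+3)(16m²−32mx+14m+12x²−21x); both groups contain (16m²−32mx+14m+12x²−21x), so (5m+7x+3) is a factor with cofactor 16m²−32mx+14m+12x²−21x.
The cofactor groups again: 16m²−32mx+14m+12x²−21x = 8m(2m−3x) + (−4x+7)(2m−3x); both groups contain (2m−3x), giving (8m−4x+7)(2m−3x).

(2m−3x)(5m+7x+3)(8m−4x+7)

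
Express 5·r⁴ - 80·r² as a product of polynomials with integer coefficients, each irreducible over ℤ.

Pull out the common factor 5·r²; r² - 16 is a difference of squares.

5·r²·(r + 4)·(r - 4)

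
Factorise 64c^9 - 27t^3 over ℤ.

-(3t - 4c^3)(9t^2 + 12tc^3 + 16c^6)

Recognize a difference of cubes with the parts 4c^3 and 3t.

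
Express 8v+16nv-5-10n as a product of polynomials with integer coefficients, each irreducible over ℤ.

Group as (16nv-10n) + (8v-5) = 2n(8v-5) + (8v-5).
Both groups share the factor (8v-5).

(2n+1)(8v-5)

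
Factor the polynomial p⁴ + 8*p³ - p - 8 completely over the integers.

Group as (p⁴ - p) + (8*p³ - 8) = p*(p³ - 1) + 8*(p³ - 1).
Both groups share the factor (p³ - 1).

(p + 8)*(p - 1)*(p² + p + 1)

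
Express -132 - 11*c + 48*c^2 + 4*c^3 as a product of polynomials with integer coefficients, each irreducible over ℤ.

Group as (4*c^3 - 11*c) + (48*c^2 - 132) = c*(4*c^2 - 11) + 12*(4*c^2 - 11).
Both groups share the factor (4*c^2 - 11).

(c + 12)*(4*c^2 - 11)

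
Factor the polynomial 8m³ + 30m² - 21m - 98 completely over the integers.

(2m + 7)(4m - 7)(m + 2)

Trying the rational-root candidates, m = -7/2 is a root, so (2m + 7) is a factor; dividing leaves 4m² + m - 14.
The remaining quadratic factors as (4m - 7)(m + 2).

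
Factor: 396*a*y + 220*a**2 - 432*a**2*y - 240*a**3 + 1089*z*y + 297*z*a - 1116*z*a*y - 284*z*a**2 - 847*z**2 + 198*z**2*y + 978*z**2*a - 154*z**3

Group: 2*z*(-77*z**2 + 27*z*a + 99*z*y + 20*a**2 + 36*a*y) + (-12*a + 11)*(-77*z**2 + 27*z*a + 99*z*y + 20*a**2 + 36*a*y); both groups contain (-77*z**2 + 27*z*a + 99*z*y + 20*a**2 + 36*a*y), so (2*z - 12*a + 11) is a factor with cofactor -77*z**2 + 27*z*a + 99*z*y + 20*a**2 + 36*a*y.
The cofactor groups again: -77*z**2 + 27*z*a + 99*z*y + 20*a**2 + 36*a*y = -7*z*(11*z + 4*a) + (5*a + 9*y)*(11*z + 4*a); both groups contain (11*z + 4*a), giving -(7*z - 5*a - 9*y)*(11*z + 4*a).

-(2*z - 12*a + 11)*(7*z - 5*a - 9*y)*(11*z + 4*a)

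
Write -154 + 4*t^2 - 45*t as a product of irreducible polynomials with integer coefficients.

(4*t + 11)*(t - 14)

Need a pair with product 4·(-154) = -616 and sum -45: that's 11 and -56.
Split the middle term: 4*t^2 + 11*t - 56*t - 154 = t*(4*t + 11) - 14*(4*t + 11).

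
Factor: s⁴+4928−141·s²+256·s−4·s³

(s+7)·(s+8)·(s−11)·(s−8)

Trying the rational-root candidates, s = −7 is a root, so (s+7) is a factor; dividing leaves s³−11·s²−64·s+704.
Continuing, s = 11 is a root, giving the factor (s−11) and quotient s²−64.
The remaining quadratic factors as (s−8)(s+8).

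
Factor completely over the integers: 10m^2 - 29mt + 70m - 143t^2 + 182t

(2m - 11t + 14)(5m + 13t)

Group: 2m(5m + 13t) + (-11t + 14)(5m + 13t); both groups contain (5m + 13t).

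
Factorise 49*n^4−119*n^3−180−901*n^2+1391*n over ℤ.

Among the possible rational roots, n = 9/7 is a root, so (7*n−9) divides it; the quotient is 7*n^3−8*n^2−139*n+20.
Then n = 1/7 is a root, so (7*n−1) is a factor; dividing leaves n^2−n−20.
The remaining quadratic factors as (n−5)(n+4).

(7*n−1)*(7*n−9)*(n+4)*(n−5)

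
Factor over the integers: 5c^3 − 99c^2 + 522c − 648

Testing divisors of the constant over divisors of the leading coefficient, c = 12 is a root, so (c − 12) divides it; the quotient is 5c^2 − 39c + 54.
The remaining quadratic factors as (c − 6)(5c − 9).

(5c − 9)(c − 12)(c − 6)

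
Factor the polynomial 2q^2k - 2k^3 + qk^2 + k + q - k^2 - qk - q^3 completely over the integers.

-(q - 2k + 1)(q - k - 1)(q + k)

Group: q(-q^2 + qk - q + 2k^2 - k) + (-k - 1)(-q^2 + qk - q + 2k^2 - k); both groups contain (-q^2 + qk - q + 2k^2 - k), so (q - k - 1) is a factor with cofactor -q^2 + qk - q + 2k^2 - k.
The cofactor groups again: -q^2 + qk - q + 2k^2 - k = -q(q - 2k + 1) - k(q - 2k + 1); both groups contain (q - 2k + 1), giving -(q + k)(q - 2k + 1).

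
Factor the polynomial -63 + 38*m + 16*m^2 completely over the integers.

(2*m + 7)*(8*m - 9)

Need a pair with product 16·(-63) = -1008 and sum 38: that's -18 and 56.
Split the middle term: 16*m^2 - 18*m + 56*m - 63 = 2*m*(8*m - 9) + 7*(8*m - 9).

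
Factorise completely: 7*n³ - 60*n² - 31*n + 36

By the rational root theorem, n = 4/7 is a root, so (7*n - 4) divides it; the quotient is n² - 8*n - 9.
The remaining quadratic factors as (n - 9)(n + 1).

(7*n - 4)*(n + 1)*(n - 9)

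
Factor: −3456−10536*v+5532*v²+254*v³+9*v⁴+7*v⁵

Among the possible rational roots, v = −9 is a root, so (v+9) is a factor; dividing leaves 7*v⁴−54*v³+740*v²−1128*v−384.
Next, v = 2 is a root, so (v−2) is a factor; dividing leaves 7*v³−40*v²+660*v+192.
Next, v = −2/7 is a root, so (7*v+2) is a factor; dividing leaves v²−6*v+96.
The quadratic v²−6*v+96 has discriminant −348 < 0 and is irreducible over ℤ.

(7*v+2)*(v+9)*(v−2)*(v²−6*v+96)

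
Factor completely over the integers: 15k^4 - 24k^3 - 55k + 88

Group as (15k^4 - 55k) + (-24k^3 + 88) = 5k(3k^3 - 11) - 8(3k^3 - 11).
Both groups share the factor (3k^3 - 11).

(5k - 8)(3k^3 - 11)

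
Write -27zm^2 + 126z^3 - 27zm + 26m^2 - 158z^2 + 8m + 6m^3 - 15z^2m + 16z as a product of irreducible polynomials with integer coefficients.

(7z - 2m - 8)(9z - 3m - 1)(2z + m)

Group: 9z(14z^2 + 3zm - 16z - 2m^2 - 8m) + (-3m - 1)(14z^2 + 3zm - 16z - 2m^2 - 8m); both groups contain (14z^2 + 3zm - 16z - 2m^2 - 8m), so (9z - 3m - 1) is a factor with cofactor 14z^2 + 3zm - 16z - 2m^2 - 8m.
The cofactor groups again: 14z^2 + 3zm - 16z - 2m^2 - 8m = 2z(7z - 2m - 8) + m(7z - 2m - 8); both groups contain (7z - 2m - 8), giving (2z + m)(7z - 2m - 8).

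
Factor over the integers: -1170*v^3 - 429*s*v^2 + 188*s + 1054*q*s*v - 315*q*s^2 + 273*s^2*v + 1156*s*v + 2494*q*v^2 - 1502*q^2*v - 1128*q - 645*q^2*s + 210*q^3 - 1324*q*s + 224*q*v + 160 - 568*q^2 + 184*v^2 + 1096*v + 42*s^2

Group: 2*q*(105*q^2 + 45*q*s - 226*q*v + 136*q - 39*s*v - 6*s + 117*v^2 - 112*v - 20) + (-7*s - 10*v - 8)*(105*q^2 + 45*q*s - 226*q*v + 136*q - 39*s*v - 6*s + 117*v^2 - 112*v - 20); both groups contain (105*q^2 + 45*q*s - 226*q*v + 136*q - 39*s*v - 6*s + 117*v^2 - 112*v - 20), so (2*q - 7*s - 10*v - 8) is a factor with cofactor 105*q^2 + 45*q*s - 226*q*v + 136*q - 39*s*v - 6*s + 117*v^2 - 112*v - 20.
The cofactor groups again: 105*q^2 + 45*q*s - 226*q*v + 136*q - 39*s*v - 6*s + 117*v^2 - 112*v - 20 = 15*q*(7*q + 3*s - 9*v + 10) + (-13*v - 2)*(7*q + 3*s - 9*v + 10); both groups contain (7*q + 3*s - 9*v + 10), giving (15*q - 13*v - 2)*(7*q + 3*s - 9*v + 10).

(15*q - 13*v - 2)*(2*q - 7*s - 10*v - 8)*(7*q + 3*s - 9*v + 10)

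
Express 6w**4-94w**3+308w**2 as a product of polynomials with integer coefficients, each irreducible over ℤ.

Pull out the common factor 2w**2, then factor the remaining trinomial.

2w**2(3w-14)(w-11)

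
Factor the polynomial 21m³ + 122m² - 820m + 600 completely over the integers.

(3m - 10)(7m - 6)(m + 10)

Trying the rational-root candidates, m = 6/7 is a root, so (7m - 6) divides it; the quotient is 3m² + 20m - 100.
The remaining quadratic factors as (m + 10)(3m - 10).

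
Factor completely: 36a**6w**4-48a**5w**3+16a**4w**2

4a**4w**2(3aw-2)**2

Every term has a factor of 4a**4w**2; factoring it out leaves 9a**2w**2-12aw+4.
Recognize a perfect-square trinomial with the parts 2 and 3aw.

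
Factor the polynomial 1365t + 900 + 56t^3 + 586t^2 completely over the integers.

(2t + 15)(4t + 5)(7t + 12)

Trying the rational-root candidates, t = -12/7 is a root, giving the factor (7t + 12) and quotient 8t^2 + 70t + 75.
The remaining quadratic factors as (2t + 15)(4t + 5).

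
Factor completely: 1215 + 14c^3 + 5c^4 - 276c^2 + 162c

(5c + 9)(c + 9)(c - 3)(c - 5)

Trying the rational-root candidates, c = 5 is a root, so (c - 5) divides it; the quotient is 5c^3 + 39c^2 - 81c - 243.
Then c = 3 is a root, so (c - 3) is a factor; dividing leaves 5c^2 + 54c + 81.
The remaining quadratic factors as (c + 9)(5c + 9).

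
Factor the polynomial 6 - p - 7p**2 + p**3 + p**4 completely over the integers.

(p + 1)(p + 3)(p - 1)(p - 2)

By the rational root theorem, p = -1 is a root, so (p + 1) is a factor; dividing leaves p**3 - 7p + 6.
Then p = 2 is a root, so (p - 2) is a factor; dividing leaves p**2 + 2p - 3.
The remaining quadratic factors as (p - 1)(p + 3).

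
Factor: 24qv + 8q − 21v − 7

(3v + 1)(8q − 7)

Group as (24qv + 8q) + (−21v − 7) = 8q(3v + 1) − 7(3v + 1).
Both groups share the factor (3v + 1).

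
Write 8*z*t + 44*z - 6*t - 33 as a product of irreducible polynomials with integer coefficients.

Group as (8*z*t + 44*z) + (-6*t - 33) = 4*z*(2*t + 11) - 3*(2*t + 11).
Both groups share the factor (2*t + 11).

(2*t + 11)*(4*z - 3)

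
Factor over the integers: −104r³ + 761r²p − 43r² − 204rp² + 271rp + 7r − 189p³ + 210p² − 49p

Group: 8r(−13r² + 100rp − 7r − 63p² + 49p) + (3p − 1)(−13r² + 100rp − 7r − 63p² + 49p); both groups contain (−13r² + 100rp − 7r − 63p² + 49p), so (8r + 3p − 1) is a factor with cofactor −13r² + 100rp − 7r − 63p² + 49p.
The cofactor groups again: −13r² + 100rp − 7r − 63p² + 49p = −r(13r − 9p + 7) + 7p(13r − 9p + 7); both groups contain (13r − 9p + 7), giving −(r − 7p)(13r − 9p + 7).

−(r − 7p)(13r − 9p + 7)(8r + 3p − 1)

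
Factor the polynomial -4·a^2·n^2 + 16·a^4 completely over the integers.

Pull out the common factor 4·a^2; 4·a^2 - n^2 is a difference of squares.

4·a^2·(2·a + n)·(2·a - n)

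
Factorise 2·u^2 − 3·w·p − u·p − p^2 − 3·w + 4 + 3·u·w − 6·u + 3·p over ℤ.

(u − p − 1)·(2·u + 3·w + p − 4)

Group: u·(2·u + 3·w + p − 4) + (−p − 1)·(2·u + 3·w + p − 4); both groups contain (2·u + 3·w + p − 4).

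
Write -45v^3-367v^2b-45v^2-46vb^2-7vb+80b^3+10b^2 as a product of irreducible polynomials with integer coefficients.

-(5v-2b)(9v+5b)(v+8b+1)

Group: v(-45v^2-7vb+10b^2) + (8b+1)(-45v^2-7vb+10b^2); both groups contain (-45v^2-7vb+10b^2), so (v+8b+1) is a factor with cofactor -45v^2-7vb+10b^2.
The cofactor groups again: -45v^2-7vb+10b^2 = -9v(5v-2b) - 5b(5v-2b); both groups contain (5v-2b), giving -(9v+5b)(5v-2b).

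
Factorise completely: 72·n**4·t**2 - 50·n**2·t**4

2·n**2·t**2·(6·n + 5·t)·(6·n - 5·t)

Every term has a factor of 2·n**2·t**2. Then 36·n**2 - 25·t**2 = (6·n)² − (5·t)².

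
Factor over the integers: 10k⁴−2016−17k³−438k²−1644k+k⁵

(k+3)(k+8)(k−7)(k²+6k+12)

By the rational root theorem, k = 7 is a root, giving the factor (k−7) and quotient k⁴+17k³+102k²+276k+288.
Next, k = −8 is a root, giving the factor (k+8) and quotient k³+9k²+30k+36.
Then k = −3 is a root, giving the factor (k+3) and quotient k²+6k+12.
The quadratic k²+6k+12 has discriminant −12 < 0 and is irreducible over ℤ.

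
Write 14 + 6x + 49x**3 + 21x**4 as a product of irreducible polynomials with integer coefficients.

Group as (21x**4 + 6x) + (49x**3 + 14) = 3x(7x**3 + 2) + 7(7x**3 + 2).
Both groups share the factor (7x**3 + 2).

(3x + 7)(7x**3 + 2)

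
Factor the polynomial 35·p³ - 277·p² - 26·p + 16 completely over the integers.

(5·p - 1)·(7·p + 2)·(p - 8)

Trying the rational-root candidates, p = 1/5 is a root, giving the factor (5·p - 1) and quotient 7·p² - 54·p - 16.
The remaining quadratic factors as (7·p + 2)(p - 8).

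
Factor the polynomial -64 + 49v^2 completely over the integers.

Need a pair with product 49·(-64) = -3136 and sum 0: that's 56 and -56.
Split the middle term: 49v^2 + 56v - 56v - 64 = 7v(7v + 8) - 8(7v + 8).

(7v + 8)(7v - 8)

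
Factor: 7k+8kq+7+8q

(8q+7)(k+1)

Group as (8kq+7k) + (8q+7) = k(8q+7) + (8q+7).
Both groups share the factor (8q+7).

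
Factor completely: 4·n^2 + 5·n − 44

Need a pair with product 4·(−44) = −176 and sum 5: that's 16 and −11.
Split the middle term: 4·n^2 + 16·n − 11·n − 44 = 4·n·(n + 4) − 11·(n + 4).

(4·n − 11)·(n + 4)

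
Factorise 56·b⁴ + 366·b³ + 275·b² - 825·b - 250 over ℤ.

Testing divisors of the constant over divisors of the leading coefficient, b = 5/4 is a root, so (4·b - 5) divides it; the quotient is 14·b³ + 109·b² + 205·b + 50.
Then b = -5 is a root, giving the factor (b + 5) and quotient 14·b² + 39·b + 10.
The remaining quadratic factors as (2·b + 5)(7·b + 2).

(2·b + 5)·(4·b - 5)·(7·b + 2)·(b + 5)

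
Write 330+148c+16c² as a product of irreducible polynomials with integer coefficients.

2(2c+11)(4c+15)

Pull out the common factor 2, then factor the remaining trinomial.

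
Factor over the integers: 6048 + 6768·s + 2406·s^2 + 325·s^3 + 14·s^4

Among the possible rational roots, s = -7/2 is a root, so (2·s + 7) is a factor; dividing leaves 7·s^3 + 138·s^2 + 720·s + 864.
Continuing, s = -12/7 is a root, giving the factor (7·s + 12) and quotient s^2 + 18·s + 72.
The remaining quadratic factors as (s + 6)(s + 12).

(2·s + 7)·(7·s + 12)·(s + 12)·(s + 6)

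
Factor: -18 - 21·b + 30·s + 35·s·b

Group as (35·s·b + 30·s) + (-21·b - 18) = 5·s·(7·b + 6) - 3·(7·b + 6).
Both groups share the factor (7·b + 6).

(5·s - 3)·(7·b + 6)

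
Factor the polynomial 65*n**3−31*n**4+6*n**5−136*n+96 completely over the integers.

Trying the rational-root candidates, n = 1 is a root, giving the factor (n−1) and quotient 6*n**4−25*n**3+40*n**2+40*n−96.
Then n = 3/2 is a root, so (2*n−3) is a factor; dividing leaves 3*n**3−8*n**2+8*n+32.
Then n = −4/3 is a root, so (3*n+4) is a factor; dividing leaves n**2−4*n+8.
The quadratic n**2−4*n+8 has discriminant −16 < 0 and is irreducible over ℤ.

(2*n−3)*(3*n+4)*(n−1)*(n**2−4*n+8)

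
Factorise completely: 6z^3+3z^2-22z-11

(2z+1)(3z^2-11)

Group as (6z^3-22z) + (3z^2-11) = 2z(3z^2-11) + (3z^2-11).
Both groups share the factor (3z^2-11).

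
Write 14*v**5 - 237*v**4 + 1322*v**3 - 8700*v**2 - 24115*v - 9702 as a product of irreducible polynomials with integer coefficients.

(2*v + 1)*(7*v + 11)*(v - 14)*(v**2 - 5*v + 63)

Trying the rational-root candidates, v = -11/7 is a root, so (7*v + 11) divides it; the quotient is 2*v**4 - 37*v**3 + 247*v**2 - 1631*v - 882.
Next, v = -1/2 is a root, giving the factor (2*v + 1) and quotient v**3 - 19*v**2 + 133*v - 882.
Then v = 14 is a root, so (v - 14) is a factor; dividing leaves v**2 - 5*v + 63.
The quadratic v**2 - 5*v + 63 has discriminant -227 < 0 and is irreducible over ℤ.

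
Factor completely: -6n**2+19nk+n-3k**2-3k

-(n-3k)(6n-k-1)

Group: -n(6n-k-1) + 3k(6n-k-1); both groups contain (6n-k-1).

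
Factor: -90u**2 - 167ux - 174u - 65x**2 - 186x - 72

Group: -9u(10u + 13x + 6) + (-5x - 12)(10u + 13x + 6); both groups contain (10u + 13x + 6).

-(10u + 13x + 6)(9u + 5x + 12)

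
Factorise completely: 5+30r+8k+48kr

(6r+1)(8k+5)

Group as (48kr+8k) + (30r+5) = 8k(6r+1) + 5(6r+1).
Both groups share the factor (6r+1).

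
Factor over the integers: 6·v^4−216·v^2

6·v^2·(v+6)·(v−6)

Factor out 6·v^2, leaving v^2−36, which is a difference of two squares.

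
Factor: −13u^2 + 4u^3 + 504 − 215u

(4u − 9)(u + 7)(u − 8)

Testing divisors of the constant over divisors of the leading coefficient, u = 9/4 is a root, so (4u − 9) divides it; the quotient is u^2 − u − 56.
The remaining quadratic factors as (u − 8)(u + 7).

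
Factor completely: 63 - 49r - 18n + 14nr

(2n - 7)(7r - 9)

Group as (14nr - 18n) + (-49r + 63) = 2n(7r - 9) - 7(7r - 9).
Both groups share the factor (7r - 9).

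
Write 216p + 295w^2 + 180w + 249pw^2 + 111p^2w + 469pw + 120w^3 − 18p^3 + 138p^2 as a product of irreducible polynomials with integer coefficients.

−(3p + 3w + 4)(6p + 5w)(p − 8w − 9)

Group: p(−18p^2 − 33pw − 24p − 15w^2 − 20w) + (−8w − 9)(−18p^2 − 33pw − 24p − 15w^2 − 20w); both groups contain (−18p^2 − 33pw − 24p − 15w^2 − 20w), so (p − 8w − 9) is a factor with cofactor −18p^2 − 33pw − 24p − 15w^2 − 20w.
The cofactor groups again: −18p^2 − 33pw − 24p − 15w^2 − 20w = −3p(6p + 5w) + (−3w − 4)(6p + 5w); both groups contain (6p + 5w), giving −(3p + 3w + 4)(6p + 5w).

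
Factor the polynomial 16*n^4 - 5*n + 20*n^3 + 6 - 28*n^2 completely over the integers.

(2*n + 1)*(2*n - 1)*(4*n - 3)*(n + 2)

By the rational root theorem, n = 3/4 is a root, so (4*n - 3) divides it; the quotient is 4*n^3 + 8*n^2 - n - 2.
Continuing, n = -1/2 is a root, so (2*n + 1) divides it; the quotient is 2*n^2 + 3*n - 2.
The remaining quadratic factors as (2*n - 1)(n + 2).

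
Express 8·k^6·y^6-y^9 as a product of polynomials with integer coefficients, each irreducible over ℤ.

y^6·(2·k^2-y)·(4·k^4+2·k^2·y+y^2)

Every term has a factor of y^6; factoring it out leaves 8·k^6-y^3.
Recognize a difference of cubes with the parts 2·k^2 and y.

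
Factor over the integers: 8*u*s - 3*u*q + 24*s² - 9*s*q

Group: u*(8*s - 3*q) + 3*s*(8*s - 3*q); both groups contain (8*s - 3*q).

(8*s - 3*q)*(u + 3*s)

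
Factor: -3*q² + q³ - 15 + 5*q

Group as (q³ + 5*q) + (-3*q² - 15) = q*(q² + 5) - 3*(q² + 5).
Both groups share the factor (q² + 5).

(q - 3)*(q² + 5)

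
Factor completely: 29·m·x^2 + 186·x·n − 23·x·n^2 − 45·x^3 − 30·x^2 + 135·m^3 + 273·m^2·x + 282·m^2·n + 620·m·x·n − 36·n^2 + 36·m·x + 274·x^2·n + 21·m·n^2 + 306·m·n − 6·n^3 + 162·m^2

Group: 3·m·(45·m^2 + 106·m·x + 4·m·n + 54·m + 45·x^2 − 4·x·n + 30·x − n^2 − 6·n) + (−x + 6·n)·(45·m^2 + 106·m·x + 4·m·n + 54·m + 45·x^2 − 4·x·n + 30·x − n^2 − 6·n); both groups contain (45·m^2 + 106·m·x + 4·m·n + 54·m + 45·x^2 − 4·x·n + 30·x − n^2 − 6·n), so (3·m − x + 6·n) is a factor with cofactor 45·m^2 + 106·m·x + 4·m·n + 54·m + 45·x^2 − 4·x·n + 30·x − n^2 − 6·n.
The cofactor groups again: 45·m^2 + 106·m·x + 4·m·n + 54·m + 45·x^2 − 4·x·n + 30·x − n^2 − 6·n = 5·m·(9·m + 5·x − n) + (9·x + n + 6)·(9·m + 5·x − n); both groups contain (9·m + 5·x − n), giving (5·m + 9·x + n + 6)·(9·m + 5·x − n).

(3·m − x + 6·n)·(5·m + 9·x + n + 6)·(9·m + 5·x − n)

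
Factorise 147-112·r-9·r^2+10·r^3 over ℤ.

(2·r+7)·(5·r-7)·(r-3)

By the rational root theorem, r = -7/2 is a root, so (2·r+7) is a factor; dividing leaves 5·r^2-22·r+21.
The remaining quadratic factors as (r-3)(5·r-7).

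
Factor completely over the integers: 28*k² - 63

Factor out 7, leaving 4*k² - 9, which is a difference of two squares.

7*(2*k + 3)*(2*k - 3)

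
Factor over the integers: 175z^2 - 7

Every term has a factor of 7. Then 25z^2 - 1 = (5z)² − (1)².

7(5z + 1)(5z - 1)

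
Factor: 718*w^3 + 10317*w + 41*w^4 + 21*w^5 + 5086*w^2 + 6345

(3*w + 5)*(7*w + 9)*(w + 3)*(w^2 - 4*w + 47)

Testing divisors of the constant over divisors of the leading coefficient, w = -9/7 is a root, giving the factor (7*w + 9) and quotient 3*w^4 + 2*w^3 + 100*w^2 + 598*w + 705.
Continuing, w = -5/3 is a root, giving the factor (3*w + 5) and quotient w^3 - w^2 + 35*w + 141.
Continuing, w = -3 is a root, giving the factor (w + 3) and quotient w^2 - 4*w + 47.
The quadratic w^2 - 4*w + 47 has discriminant -172 < 0 and is irreducible over ℤ.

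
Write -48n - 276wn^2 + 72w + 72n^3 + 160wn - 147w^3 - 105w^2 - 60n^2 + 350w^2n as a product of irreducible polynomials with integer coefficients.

Group: 7w(-21w^2 + 32wn + 9w - 12n^2 - 6n) + (-6n + 8)(-21w^2 + 32wn + 9w - 12n^2 - 6n); both groups contain (-21w^2 + 32wn + 9w - 12n^2 - 6n), so (7w - 6n + 8) is a factor with cofactor -21w^2 + 32wn + 9w - 12n^2 - 6n.
The cofactor groups again: -21w^2 + 32wn + 9w - 12n^2 - 6n = -7w(3w - 2n) + (6n + 3)(3w - 2n); both groups contain (3w - 2n), giving -(7w - 6n - 3)(3w - 2n).

-(3w - 2n)(7w - 6n + 8)(7w - 6n - 3)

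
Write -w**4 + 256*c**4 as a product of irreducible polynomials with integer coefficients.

Write as (16*c**2)² − (w**2)², then factor 16*c**2 - w**2 once more.

(4*c + w)*(4*c - w)*(16*c**2 + w**2)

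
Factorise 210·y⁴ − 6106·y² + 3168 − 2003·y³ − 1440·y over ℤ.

(5·y + 6)·(6·y + 11)·(7·y − 4)·(y − 12)

Trying the rational-root candidates, y = 12 is a root, so (y − 12) is a factor; dividing leaves 210·y³ + 517·y² + 98·y − 264.
Continuing, y = −11/6 is a root, so (6·y + 11) divides it; the quotient is 35·y² + 22·y − 24.
The remaining quadratic factors as (7·y − 4)(5·y + 6).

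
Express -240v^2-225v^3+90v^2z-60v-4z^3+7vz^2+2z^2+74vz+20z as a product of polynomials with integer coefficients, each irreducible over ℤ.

Group: 3v(-75v^2+5vz-80v+4z^2-2z-20) - z(-75v^2+5vz-80v+4z^2-2z-20); both groups contain (-75v^2+5vz-80v+4z^2-2z-20), so (3v-z) is a factor with cofactor -75v^2+5vz-80v+4z^2-2z-20.
The cofactor groups again: -75v^2+5vz-80v+4z^2-2z-20 = -5v(15v-4z+10) + (-z-2)(15v-4z+10); both groups contain (15v-4z+10), giving -(5v+z+2)(15v-4z+10).

-(15v-4z+10)(3v-z)(5v+z+2)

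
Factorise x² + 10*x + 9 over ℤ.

Two integers with product 9 and sum 10 are 1 and 9.

(x + 1)*(x + 9)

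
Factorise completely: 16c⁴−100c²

4c²(2c+5)(2c−5)

Pull out the common factor 4c²; 4c²−25 is a difference of squares.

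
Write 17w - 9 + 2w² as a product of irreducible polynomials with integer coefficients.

(2w - 1)(w + 9)

Need a pair with product 2·(-9) = -18 and sum 17: that's -1 and 18.
Split the middle term: 2w² - w + 18w - 9 = w(2w - 1) + 9(2w - 1).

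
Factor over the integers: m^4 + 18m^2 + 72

(m^2 + 12)(m^2 + 6)

Substitute u = m^2 to get a quadratic in u, then factor.
m^2 + 12 is irreducible over ℤ (always positive, so no real roots).
m^2 + 6 is irreducible over ℤ (always positive, so no real roots).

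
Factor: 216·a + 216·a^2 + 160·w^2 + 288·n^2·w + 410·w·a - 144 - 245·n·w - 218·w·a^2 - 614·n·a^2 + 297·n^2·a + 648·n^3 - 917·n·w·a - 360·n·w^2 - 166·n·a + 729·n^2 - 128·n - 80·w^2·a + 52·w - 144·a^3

(9·n - 5·w - 8·a + 4)·(9·n + 2·a - 4)·(8·n + 8·w + 9·a + 9)

Group: 9·n·(72·n^2 + 72·n·w + 97·n·a + 49·n + 16·w·a - 32·w + 18·a^2 - 18·a - 36) + (-5·w - 8·a + 4)·(72·n^2 + 72·n·w + 97·n·a + 49·n + 16·w·a - 32·w + 18·a^2 - 18·a - 36); both groups contain (72·n^2 + 72·n·w + 97·n·a + 49·n + 16·w·a - 32·w + 18·a^2 - 18·a - 36), so (9·n - 5·w - 8·a + 4) is a factor with cofactor 72·n^2 + 72·n·w + 97·n·a + 49·n + 16·w·a - 32·w + 18·a^2 - 18·a - 36.
The cofactor groups again: 72·n^2 + 72·n·w + 97·n·a + 49·n + 16·w·a - 32·w + 18·a^2 - 18·a - 36 = 8·n·(9·n + 2·a - 4) + (8·w + 9·a + 9)·(9·n + 2·a - 4); both groups contain (9·n + 2·a - 4), giving (8·n + 8·w + 9·a + 9)·(9·n + 2·a - 4).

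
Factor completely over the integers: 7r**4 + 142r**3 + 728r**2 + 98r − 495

(7r − 5)(r + 1)(r + 11)(r + 9)

By the rational root theorem, r = −9 is a root, giving the factor (r + 9) and quotient 7r**3 + 79r**2 + 17r − 55.
Then r = −11 is a root, so (r + 11) is a factor; dividing leaves 7r**2 + 2r − 5.
The remaining quadratic factors as (7r − 5)(r + 1).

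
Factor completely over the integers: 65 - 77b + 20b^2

(4b - 5)(5b - 13)

Need a pair with product 20·65 = 1300 and sum -77: that's -52 and -25.
Split the middle term: 20b^2 - 52b - 25b + 65 = 4b(5b - 13) - 5(5b - 13).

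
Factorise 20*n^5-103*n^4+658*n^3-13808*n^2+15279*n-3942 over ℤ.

(4*n-3)*(5*n-2)*(n-9)*(n^2+5*n+73)

Among the possible rational roots, n = 9 is a root, so (n-9) divides it; the quotient is 20*n^4+77*n^3+1351*n^2-1649*n+438.
Continuing, n = 3/4 is a root, so (4*n-3) is a factor; dividing leaves 5*n^3+23*n^2+355*n-146.
Continuing, n = 2/5 is a root, giving the factor (5*n-2) and quotient n^2+5*n+73.
The quadratic n^2+5*n+73 has discriminant -267 < 0 and is irreducible over ℤ.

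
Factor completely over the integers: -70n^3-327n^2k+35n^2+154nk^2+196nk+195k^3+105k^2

Group: 5n(-14n^2-57nk+7n+65k^2+35k) + 3k(-14n^2-57nk+7n+65k^2+35k); both groups contain (-14n^2-57nk+7n+65k^2+35k), so (5n+3k) is a factor with cofactor -14n^2-57nk+7n+65k^2+35k.
The cofactor groups again: -14n^2-57nk+7n+65k^2+35k = -n(14n-13k-7) - 5k(14n-13k-7); both groups contain (14n-13k-7), giving -(n+5k)(14n-13k-7).

-(14n-13k-7)(5n+3k)(n+5k)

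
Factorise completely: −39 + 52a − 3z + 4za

(4a − 3)(z + 13)

Group as (4za − 3z) + (52a − 39) = z(4a − 3) + 13(4a − 3).
Both groups share the factor (4a − 3).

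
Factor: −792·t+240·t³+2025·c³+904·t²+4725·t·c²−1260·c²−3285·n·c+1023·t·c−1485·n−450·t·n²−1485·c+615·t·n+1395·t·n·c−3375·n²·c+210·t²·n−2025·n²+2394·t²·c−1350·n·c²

Group: 8·t·(30·t²−30·t·n+243·t·c+113·t−225·n·c−135·n+135·c²−84·c−99) + (15·n+15·c)·(30·t²−30·t·n+243·t·c+113·t−225·n·c−135·n+135·c²−84·c−99); both groups contain (30·t²−30·t·n+243·t·c+113·t−225·n·c−135·n+135·c²−84·c−99), so (8·t+15·n+15·c) is a factor with cofactor 30·t²−30·t·n+243·t·c+113·t−225·n·c−135·n+135·c²−84·c−99.
The cofactor groups again: 30·t²−30·t·n+243·t·c+113·t−225·n·c−135·n+135·c²−84·c−99 = 15·t·(2·t+15·c+9) + (−15·n+9·c−11)·(2·t+15·c+9); both groups contain (2·t+15·c+9), giving (15·t−15·n+9·c−11)·(2·t+15·c+9).

(8·t+15·n+15·c)·(2·t+15·c+9)·(15·t−15·n+9·c−11)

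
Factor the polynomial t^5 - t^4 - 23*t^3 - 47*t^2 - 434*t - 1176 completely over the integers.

(t + 3)*(t + 4)*(t - 7)*(t^2 - t + 14)

By the rational root theorem, t = 7 is a root, so (t - 7) is a factor; dividing leaves t^4 + 6*t^3 + 19*t^2 + 86*t + 168.
Then t = -3 is a root, giving the factor (t + 3) and quotient t^3 + 3*t^2 + 10*t + 56.
Then t = -4 is a root, giving the factor (t + 4) and quotient t^2 - t + 14.
The quadratic t^2 - t + 14 has discriminant -55 < 0 and is irreducible over ℤ.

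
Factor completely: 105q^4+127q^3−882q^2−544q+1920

Testing divisors of the constant over divisors of the leading coefficient, q = −8/3 is a root, so (3q+8) is a factor; dividing leaves 35q^3−51q^2−158q+240.
Then q = 8/5 is a root, giving the factor (5q−8) and quotient 7q^2+q−30.
The remaining quadratic factors as (q−2)(7q+15).

(3q+8)(5q−8)(7q+15)(q−2)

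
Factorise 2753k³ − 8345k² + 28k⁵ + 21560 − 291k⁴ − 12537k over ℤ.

(4k + 7)(7k − 8)(k − 5)(k² − 6k + 77)

Trying the rational-root candidates, k = −7/4 is a root, giving the factor (4k + 7) and quotient 7k⁴ − 85k³ + 837k² − 3551k + 3080.
Then k = 8/7 is a root, so (7k − 8) divides it; the quotient is k³ − 11k² + 107k − 385.
Then k = 5 is a root, so (k − 5) is a factor; dividing leaves k² − 6k + 77.
The quadratic k² − 6k + 77 has discriminant −272 < 0 and is irreducible over ℤ.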